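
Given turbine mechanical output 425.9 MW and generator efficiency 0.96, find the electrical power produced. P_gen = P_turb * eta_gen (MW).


P_gen = 425.9 * 0.96 = 408.8640 MW


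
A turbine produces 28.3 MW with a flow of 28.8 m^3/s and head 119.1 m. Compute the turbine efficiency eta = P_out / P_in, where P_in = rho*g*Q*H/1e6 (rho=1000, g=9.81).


P_in = 1000 * 9.81 * 28.8 * 119.1 / 1e6 = 33.6491 MW
eta = 28.3 / 33.6491 = 0.8410


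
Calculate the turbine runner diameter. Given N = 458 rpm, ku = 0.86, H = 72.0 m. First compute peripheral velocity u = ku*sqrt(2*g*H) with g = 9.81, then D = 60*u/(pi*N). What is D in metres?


u = 0.86 * sqrt(2*9.81*72.0) = 32.3232 m/s
D = 60 * 32.3232 / (pi * 458) = 1.3479 m


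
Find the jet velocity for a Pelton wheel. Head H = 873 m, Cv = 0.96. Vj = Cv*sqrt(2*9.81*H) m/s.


Vj = 0.96 * sqrt(2*9.81*873) = 125.6400 m/s


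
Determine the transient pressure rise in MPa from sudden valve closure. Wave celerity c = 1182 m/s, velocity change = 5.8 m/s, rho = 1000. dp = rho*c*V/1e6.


dp = 1000 * 1182 * 5.8 / 1e6 = 6.8556 MPa


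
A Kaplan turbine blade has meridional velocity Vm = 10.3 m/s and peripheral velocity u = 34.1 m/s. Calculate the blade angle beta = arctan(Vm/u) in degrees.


beta = arctan(10.3 / 34.1) = 16.8071 degrees


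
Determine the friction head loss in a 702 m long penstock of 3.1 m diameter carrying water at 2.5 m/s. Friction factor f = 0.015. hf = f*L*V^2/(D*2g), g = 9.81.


hf = 0.015 * 702 * 2.5^2 / (3.1 * 2 * 9.81) = 1.0821 m


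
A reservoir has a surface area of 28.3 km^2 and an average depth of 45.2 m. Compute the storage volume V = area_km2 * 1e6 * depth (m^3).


V = 28.3 * 1e6 * 45.2 = 1.2792e+09 m^3


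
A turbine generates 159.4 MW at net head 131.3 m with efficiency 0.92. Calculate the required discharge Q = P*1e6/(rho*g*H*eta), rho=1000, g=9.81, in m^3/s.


Q = 159.4 * 1e6 / (1000 * 9.81 * 131.3 * 0.92) = 134.5138 m^3/s


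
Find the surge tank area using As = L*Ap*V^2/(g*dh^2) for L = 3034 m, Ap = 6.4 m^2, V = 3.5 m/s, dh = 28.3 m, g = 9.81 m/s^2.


As = 3034 * 6.4 * 3.5^2 / (9.81 * 28.3^2) = 30.2754 m^2


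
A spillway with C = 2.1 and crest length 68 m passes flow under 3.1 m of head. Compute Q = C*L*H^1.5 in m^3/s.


Q = 2.1 * 68 * 3.1^1.5 = 779.4186 m^3/s


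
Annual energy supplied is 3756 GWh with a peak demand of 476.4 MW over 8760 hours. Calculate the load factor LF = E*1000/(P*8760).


LF = 3756 * 1000 / (476.4 * 8760) = 0.9000


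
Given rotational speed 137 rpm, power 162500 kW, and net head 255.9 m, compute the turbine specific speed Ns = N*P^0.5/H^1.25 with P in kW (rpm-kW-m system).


Ns = 137 * 162500^0.5 / 255.9^1.25 = 53.9584


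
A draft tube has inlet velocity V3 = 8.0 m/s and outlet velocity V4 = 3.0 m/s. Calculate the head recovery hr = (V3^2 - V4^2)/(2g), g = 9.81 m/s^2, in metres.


hr = (8.0^2 - 3.0^2) / (2*9.81) = 2.8033 m


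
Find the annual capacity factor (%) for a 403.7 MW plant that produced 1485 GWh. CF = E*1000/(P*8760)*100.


CF = 1485 * 1000 / (403.7 * 8760) * 100 = 41.9917 %


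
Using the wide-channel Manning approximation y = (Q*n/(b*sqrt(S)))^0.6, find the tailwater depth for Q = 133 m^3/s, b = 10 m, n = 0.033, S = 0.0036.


y = (133 * 0.033 / (10 * 0.0036^0.5))^0.6 = 3.3001 m


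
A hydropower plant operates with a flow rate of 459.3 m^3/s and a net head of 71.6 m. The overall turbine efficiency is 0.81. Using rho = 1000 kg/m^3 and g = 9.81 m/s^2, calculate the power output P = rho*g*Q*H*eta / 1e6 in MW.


P = 1000 * 9.81 * 459.3 * 71.6 * 0.81 / 1e6 = 261.3145 MW


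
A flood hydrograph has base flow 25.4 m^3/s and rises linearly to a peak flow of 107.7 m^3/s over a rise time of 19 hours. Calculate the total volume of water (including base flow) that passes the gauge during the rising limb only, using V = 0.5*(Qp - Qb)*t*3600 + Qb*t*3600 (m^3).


V = 0.5*(107.7 - 25.4)*19*3600 + 25.4*19*3600 = 4.5520e+06 m^3


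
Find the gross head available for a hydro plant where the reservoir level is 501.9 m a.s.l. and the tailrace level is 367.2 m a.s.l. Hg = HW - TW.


Hg = 501.9 - 367.2 = 134.7000 m


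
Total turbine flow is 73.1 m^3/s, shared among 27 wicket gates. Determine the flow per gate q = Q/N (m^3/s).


q = 73.1 / 27 = 2.7074 m^3/s


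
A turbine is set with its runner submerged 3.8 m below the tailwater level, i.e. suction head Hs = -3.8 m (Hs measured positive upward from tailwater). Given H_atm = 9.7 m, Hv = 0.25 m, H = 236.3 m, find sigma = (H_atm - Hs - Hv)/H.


sigma = (9.7 - (-3.8) - 0.25) / 236.3 = 0.0561


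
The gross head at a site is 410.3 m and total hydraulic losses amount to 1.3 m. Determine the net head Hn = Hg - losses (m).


Hn = 410.3 - 1.3 = 409.0000 m


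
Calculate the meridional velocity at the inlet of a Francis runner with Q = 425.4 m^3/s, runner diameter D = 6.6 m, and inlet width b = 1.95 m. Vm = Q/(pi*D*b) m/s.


Vm = 425.4 / (pi * 6.6 * 1.95) = 10.5213 m/s


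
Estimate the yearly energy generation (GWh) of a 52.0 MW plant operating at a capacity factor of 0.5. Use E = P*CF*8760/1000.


E = 52.0 * 0.5 * 8760 / 1000 = 227.7600 GWh


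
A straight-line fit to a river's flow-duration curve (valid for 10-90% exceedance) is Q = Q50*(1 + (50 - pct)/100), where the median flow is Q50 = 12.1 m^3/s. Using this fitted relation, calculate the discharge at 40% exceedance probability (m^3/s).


Q = 12.1 * (1 + (50 - 40)/100) = 13.3100 m^3/s


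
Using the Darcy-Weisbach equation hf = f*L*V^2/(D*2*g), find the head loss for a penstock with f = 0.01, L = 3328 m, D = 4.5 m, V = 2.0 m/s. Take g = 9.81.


hf = 0.01 * 3328 * 2.0^2 / (4.5 * 2 * 9.81) = 1.5078 m


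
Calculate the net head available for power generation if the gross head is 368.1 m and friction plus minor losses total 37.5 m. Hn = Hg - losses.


Hn = 368.1 - 37.5 = 330.6000 m


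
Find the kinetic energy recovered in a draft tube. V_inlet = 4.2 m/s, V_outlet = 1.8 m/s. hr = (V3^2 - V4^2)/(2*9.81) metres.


hr = (4.2^2 - 1.8^2) / (2*9.81) = 0.7339 m


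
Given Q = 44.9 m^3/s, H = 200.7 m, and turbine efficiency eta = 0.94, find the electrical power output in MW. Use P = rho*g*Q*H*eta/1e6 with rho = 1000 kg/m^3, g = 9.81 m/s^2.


P = 1000 * 9.81 * 44.9 * 200.7 * 0.94 / 1e6 = 83.0980 MW


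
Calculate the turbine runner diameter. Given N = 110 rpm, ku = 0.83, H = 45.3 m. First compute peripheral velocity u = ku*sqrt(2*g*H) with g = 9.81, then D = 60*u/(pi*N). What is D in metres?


u = 0.83 * sqrt(2*9.81*45.3) = 24.7444 m/s
D = 60 * 24.7444 / (pi * 110) = 4.2962 m


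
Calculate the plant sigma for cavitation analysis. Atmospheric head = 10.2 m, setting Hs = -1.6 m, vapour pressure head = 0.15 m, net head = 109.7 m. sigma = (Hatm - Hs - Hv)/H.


sigma = (10.2 - (-1.6) - 0.15) / 109.7 = 0.1062


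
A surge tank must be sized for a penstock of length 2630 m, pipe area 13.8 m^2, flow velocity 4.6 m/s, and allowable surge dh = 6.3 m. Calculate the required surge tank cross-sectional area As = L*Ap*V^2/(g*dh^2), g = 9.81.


As = 2630 * 13.8 * 4.6^2 / (9.81 * 6.3^2) = 1972.4245 m^2


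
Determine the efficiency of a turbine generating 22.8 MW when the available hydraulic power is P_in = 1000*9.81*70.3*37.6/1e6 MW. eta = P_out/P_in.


P_in = 1000 * 9.81 * 70.3 * 37.6 / 1e6 = 25.9306 MW
eta = 22.8 / 25.9306 = 0.8793


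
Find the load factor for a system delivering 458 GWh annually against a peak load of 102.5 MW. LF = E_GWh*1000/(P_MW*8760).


LF = 458 * 1000 / (102.5 * 8760) = 0.5101


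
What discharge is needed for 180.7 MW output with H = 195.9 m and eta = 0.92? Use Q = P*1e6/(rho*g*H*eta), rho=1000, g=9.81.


Q = 180.7 * 1e6 / (1000 * 9.81 * 195.9 * 0.92) = 102.2038 m^3/s


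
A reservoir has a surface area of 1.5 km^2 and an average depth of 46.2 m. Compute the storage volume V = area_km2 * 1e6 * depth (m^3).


V = 1.5 * 1e6 * 46.2 = 6.9300e+07 m^3


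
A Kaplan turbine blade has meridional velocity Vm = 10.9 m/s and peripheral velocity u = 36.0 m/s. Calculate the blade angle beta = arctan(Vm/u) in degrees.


beta = arctan(10.9 / 36.0) = 16.8451 degrees


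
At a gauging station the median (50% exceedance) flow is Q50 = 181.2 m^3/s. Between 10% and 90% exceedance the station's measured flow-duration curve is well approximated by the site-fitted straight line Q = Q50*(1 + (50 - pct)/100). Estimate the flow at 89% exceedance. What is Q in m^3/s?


Q = 181.2 * (1 + (50 - 89)/100) = 110.5320 m^3/s


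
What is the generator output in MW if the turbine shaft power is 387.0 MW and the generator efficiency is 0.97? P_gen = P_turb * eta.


P_gen = 387.0 * 0.97 = 375.3900 MW


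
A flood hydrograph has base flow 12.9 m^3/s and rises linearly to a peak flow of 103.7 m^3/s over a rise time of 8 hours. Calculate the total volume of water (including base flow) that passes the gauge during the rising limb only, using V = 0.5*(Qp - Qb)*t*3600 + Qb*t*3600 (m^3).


V = 0.5*(103.7 - 12.9)*8*3600 + 12.9*8*3600 = 1.6790e+06 m^3


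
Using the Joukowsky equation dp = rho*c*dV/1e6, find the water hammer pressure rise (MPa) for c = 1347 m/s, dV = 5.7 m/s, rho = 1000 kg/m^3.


dp = 1000 * 1347 * 5.7 / 1e6 = 7.6779 MPa


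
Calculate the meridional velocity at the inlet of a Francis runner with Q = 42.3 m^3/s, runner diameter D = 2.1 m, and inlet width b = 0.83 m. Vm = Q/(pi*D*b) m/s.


Vm = 42.3 / (pi * 2.1 * 0.83) = 7.7249 m/s


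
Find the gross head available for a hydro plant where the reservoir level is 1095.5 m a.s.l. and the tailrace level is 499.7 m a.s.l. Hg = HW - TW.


Hg = 1095.5 - 499.7 = 595.8000 m


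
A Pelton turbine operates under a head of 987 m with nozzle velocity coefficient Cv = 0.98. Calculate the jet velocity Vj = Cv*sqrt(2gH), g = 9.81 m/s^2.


Vj = 0.98 * sqrt(2*9.81*987) = 136.3748 m/s


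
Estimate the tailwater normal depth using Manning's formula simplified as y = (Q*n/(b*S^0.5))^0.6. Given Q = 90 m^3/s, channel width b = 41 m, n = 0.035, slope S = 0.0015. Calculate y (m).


y = (90 * 0.035 / (41 * 0.0015^0.5))^0.6 = 1.5083 m


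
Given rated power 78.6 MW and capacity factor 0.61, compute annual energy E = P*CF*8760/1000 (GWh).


E = 78.6 * 0.61 * 8760 / 1000 = 420.0070 GWh


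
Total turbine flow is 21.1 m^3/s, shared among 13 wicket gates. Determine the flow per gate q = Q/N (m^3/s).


q = 21.1 / 13 = 1.6231 m^3/s


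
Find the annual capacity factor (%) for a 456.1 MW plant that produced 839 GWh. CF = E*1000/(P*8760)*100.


CF = 839 * 1000 / (456.1 * 8760) * 100 = 20.9990 %


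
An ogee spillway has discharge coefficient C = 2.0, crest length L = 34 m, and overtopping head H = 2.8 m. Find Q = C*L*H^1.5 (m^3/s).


Q = 2.0 * 34 * 2.8^1.5 = 318.6001 m^3/s


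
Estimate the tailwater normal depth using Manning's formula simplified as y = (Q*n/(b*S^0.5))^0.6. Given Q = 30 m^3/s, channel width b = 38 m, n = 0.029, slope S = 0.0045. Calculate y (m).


y = (30 * 0.029 / (38 * 0.0045^0.5))^0.6 = 0.5247 m


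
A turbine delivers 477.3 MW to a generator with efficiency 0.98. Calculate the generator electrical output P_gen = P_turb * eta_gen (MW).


P_gen = 477.3 * 0.98 = 467.7540 MW


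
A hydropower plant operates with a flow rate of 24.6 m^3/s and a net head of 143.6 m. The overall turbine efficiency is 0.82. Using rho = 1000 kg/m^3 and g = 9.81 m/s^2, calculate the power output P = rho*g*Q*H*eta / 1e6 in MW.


P = 1000 * 9.81 * 24.6 * 143.6 * 0.82 / 1e6 = 28.4166 MW


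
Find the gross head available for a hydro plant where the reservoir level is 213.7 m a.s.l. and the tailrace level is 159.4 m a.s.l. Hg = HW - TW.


Hg = 213.7 - 159.4 = 54.3000 m


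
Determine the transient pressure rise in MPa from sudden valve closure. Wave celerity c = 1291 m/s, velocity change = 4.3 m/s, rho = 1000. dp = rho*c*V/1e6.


dp = 1000 * 1291 * 4.3 / 1e6 = 5.5513 MPa


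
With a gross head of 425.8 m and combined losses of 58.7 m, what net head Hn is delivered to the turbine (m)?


Hn = 425.8 - 58.7 = 367.1000 m


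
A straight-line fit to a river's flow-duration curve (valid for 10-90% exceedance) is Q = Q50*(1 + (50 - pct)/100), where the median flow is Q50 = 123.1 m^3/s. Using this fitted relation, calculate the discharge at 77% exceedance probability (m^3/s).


Q = 123.1 * (1 + (50 - 77)/100) = 89.8630 m^3/s


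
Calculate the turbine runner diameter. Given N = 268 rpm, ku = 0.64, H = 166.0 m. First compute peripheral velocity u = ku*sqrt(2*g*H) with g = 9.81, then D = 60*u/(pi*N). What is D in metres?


u = 0.64 * sqrt(2*9.81*166.0) = 36.5244 m/s
D = 60 * 36.5244 / (pi * 268) = 2.6029 m


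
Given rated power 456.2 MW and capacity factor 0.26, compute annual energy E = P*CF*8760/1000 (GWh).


E = 456.2 * 0.26 * 8760 / 1000 = 1039.0411 GWh


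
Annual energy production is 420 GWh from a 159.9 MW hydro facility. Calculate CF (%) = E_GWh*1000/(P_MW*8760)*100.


CF = 420 * 1000 / (159.9 * 8760) * 100 = 29.9845 %


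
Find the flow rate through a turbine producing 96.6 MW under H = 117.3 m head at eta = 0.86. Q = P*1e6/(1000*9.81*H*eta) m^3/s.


Q = 96.6 * 1e6 / (1000 * 9.81 * 117.3 * 0.86) = 97.6139 m^3/s


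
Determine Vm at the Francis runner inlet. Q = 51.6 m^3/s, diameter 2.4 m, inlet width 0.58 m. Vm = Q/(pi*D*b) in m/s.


Vm = 51.6 / (pi * 2.4 * 0.58) = 11.7994 m/s


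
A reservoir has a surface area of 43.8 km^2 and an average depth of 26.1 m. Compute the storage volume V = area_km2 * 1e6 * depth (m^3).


V = 43.8 * 1e6 * 26.1 = 1.1432e+09 m^3


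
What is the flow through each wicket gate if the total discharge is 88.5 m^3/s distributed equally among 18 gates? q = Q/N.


q = 88.5 / 18 = 4.9167 m^3/s


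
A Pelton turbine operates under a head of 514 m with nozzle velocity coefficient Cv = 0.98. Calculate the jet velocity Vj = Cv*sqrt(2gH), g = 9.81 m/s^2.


Vj = 0.98 * sqrt(2*9.81*514) = 98.4141 m/s


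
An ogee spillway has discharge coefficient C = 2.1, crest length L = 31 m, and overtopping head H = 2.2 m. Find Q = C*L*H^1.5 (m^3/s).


Q = 2.1 * 31 * 2.2^1.5 = 212.4296 m^3/s


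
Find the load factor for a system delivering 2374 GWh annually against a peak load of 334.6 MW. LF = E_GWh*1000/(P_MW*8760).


LF = 2374 * 1000 / (334.6 * 8760) = 0.8099


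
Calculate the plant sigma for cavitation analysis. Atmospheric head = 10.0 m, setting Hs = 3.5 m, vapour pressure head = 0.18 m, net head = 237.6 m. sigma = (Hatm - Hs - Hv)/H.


sigma = (10.0 - 3.5 - 0.18) / 237.6 = 0.0266


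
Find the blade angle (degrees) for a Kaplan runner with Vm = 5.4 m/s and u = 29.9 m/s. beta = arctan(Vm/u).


beta = arctan(5.4 / 29.9) = 10.2374 degrees


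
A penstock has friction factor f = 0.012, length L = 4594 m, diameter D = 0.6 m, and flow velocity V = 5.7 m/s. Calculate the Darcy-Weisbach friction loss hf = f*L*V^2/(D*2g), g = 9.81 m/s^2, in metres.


hf = 0.012 * 4594 * 5.7^2 / (0.6 * 2 * 9.81) = 152.1499 m


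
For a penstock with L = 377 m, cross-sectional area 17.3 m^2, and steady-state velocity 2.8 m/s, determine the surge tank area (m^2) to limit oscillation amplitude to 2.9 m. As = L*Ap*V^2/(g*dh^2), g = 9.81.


As = 377 * 17.3 * 2.8^2 / (9.81 * 2.9^2) = 619.7814 m^2


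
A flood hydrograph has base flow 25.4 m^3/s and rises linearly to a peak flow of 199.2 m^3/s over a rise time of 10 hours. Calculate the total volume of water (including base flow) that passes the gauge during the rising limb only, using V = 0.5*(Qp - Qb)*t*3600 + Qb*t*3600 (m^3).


V = 0.5*(199.2 - 25.4)*10*3600 + 25.4*10*3600 = 4.0428e+06 m^3


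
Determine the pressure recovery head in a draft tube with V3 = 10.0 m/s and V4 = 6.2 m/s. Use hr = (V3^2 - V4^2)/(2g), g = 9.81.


hr = (10.0^2 - 6.2^2) / (2*9.81) = 3.1376 m


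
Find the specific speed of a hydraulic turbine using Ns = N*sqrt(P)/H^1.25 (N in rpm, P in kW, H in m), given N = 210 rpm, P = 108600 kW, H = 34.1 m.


Ns = 210 * 108600^0.5 / 34.1^1.25 = 839.8297


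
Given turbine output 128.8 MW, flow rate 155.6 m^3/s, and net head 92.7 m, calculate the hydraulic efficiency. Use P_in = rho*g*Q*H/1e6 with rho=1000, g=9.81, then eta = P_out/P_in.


P_in = 1000 * 9.81 * 155.6 * 92.7 / 1e6 = 141.5006 MW
eta = 128.8 / 141.5006 = 0.9102


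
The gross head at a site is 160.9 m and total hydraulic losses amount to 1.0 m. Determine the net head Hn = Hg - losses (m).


Hn = 160.9 - 1.0 = 159.9000 m


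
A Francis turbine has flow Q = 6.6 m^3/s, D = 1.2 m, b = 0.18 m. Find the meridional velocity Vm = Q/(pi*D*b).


Vm = 6.6 / (pi * 1.2 * 0.18) = 9.7261 m/s


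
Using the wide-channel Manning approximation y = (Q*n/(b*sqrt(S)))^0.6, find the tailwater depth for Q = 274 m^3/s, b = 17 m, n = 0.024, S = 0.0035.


y = (274 * 0.024 / (17 * 0.0035^0.5))^0.6 = 3.0852 m


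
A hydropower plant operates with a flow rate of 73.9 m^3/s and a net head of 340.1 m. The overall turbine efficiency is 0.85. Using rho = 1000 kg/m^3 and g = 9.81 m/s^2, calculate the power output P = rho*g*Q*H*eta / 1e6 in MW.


P = 1000 * 9.81 * 73.9 * 340.1 * 0.85 / 1e6 = 209.5748 MW


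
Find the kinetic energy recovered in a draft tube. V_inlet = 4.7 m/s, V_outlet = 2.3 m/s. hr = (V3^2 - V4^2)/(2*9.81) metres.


hr = (4.7^2 - 2.3^2) / (2*9.81) = 0.8563 m


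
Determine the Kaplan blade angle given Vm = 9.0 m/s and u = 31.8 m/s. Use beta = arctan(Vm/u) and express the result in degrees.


beta = arctan(9.0 / 31.8) = 15.8025 degrees


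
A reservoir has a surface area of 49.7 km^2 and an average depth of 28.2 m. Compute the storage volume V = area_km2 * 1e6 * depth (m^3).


V = 49.7 * 1e6 * 28.2 = 1.4015e+09 m^3


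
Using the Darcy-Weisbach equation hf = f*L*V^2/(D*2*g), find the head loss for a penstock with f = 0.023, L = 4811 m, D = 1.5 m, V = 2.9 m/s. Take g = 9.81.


hf = 0.023 * 4811 * 2.9^2 / (1.5 * 2 * 9.81) = 31.6205 m


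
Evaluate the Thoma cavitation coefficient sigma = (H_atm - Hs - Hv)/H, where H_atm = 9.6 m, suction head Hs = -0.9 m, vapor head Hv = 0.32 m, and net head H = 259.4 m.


sigma = (9.6 - (-0.9) - 0.32) / 259.4 = 0.0392


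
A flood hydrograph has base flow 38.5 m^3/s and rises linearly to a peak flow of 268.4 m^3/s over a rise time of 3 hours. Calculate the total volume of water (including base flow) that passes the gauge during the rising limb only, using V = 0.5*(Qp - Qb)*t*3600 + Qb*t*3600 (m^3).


V = 0.5*(268.4 - 38.5)*3*3600 + 38.5*3*3600 = 1.6573e+06 m^3


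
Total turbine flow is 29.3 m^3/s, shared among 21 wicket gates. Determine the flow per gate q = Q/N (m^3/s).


q = 29.3 / 21 = 1.3952 m^3/s


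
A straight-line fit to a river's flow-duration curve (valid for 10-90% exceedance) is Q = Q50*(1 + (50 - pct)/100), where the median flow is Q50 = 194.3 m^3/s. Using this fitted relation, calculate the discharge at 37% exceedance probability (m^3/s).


Q = 194.3 * (1 + (50 - 37)/100) = 219.5590 m^3/s


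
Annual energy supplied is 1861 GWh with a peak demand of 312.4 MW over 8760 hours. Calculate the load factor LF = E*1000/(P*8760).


LF = 1861 * 1000 / (312.4 * 8760) = 0.6800


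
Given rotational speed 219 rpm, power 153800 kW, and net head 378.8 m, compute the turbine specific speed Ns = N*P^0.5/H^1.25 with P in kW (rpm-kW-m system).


Ns = 219 * 153800^0.5 / 378.8^1.25 = 51.3937


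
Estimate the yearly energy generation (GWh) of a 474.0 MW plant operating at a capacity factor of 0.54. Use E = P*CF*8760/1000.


E = 474.0 * 0.54 * 8760 / 1000 = 2242.2096 GWh


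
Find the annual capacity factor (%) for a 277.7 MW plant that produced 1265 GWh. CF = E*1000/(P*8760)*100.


CF = 1265 * 1000 / (277.7 * 8760) * 100 = 52.0009 %


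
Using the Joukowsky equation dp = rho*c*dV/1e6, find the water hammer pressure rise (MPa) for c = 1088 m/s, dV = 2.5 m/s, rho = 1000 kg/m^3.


dp = 1000 * 1088 * 2.5 / 1e6 = 2.7200 MPa


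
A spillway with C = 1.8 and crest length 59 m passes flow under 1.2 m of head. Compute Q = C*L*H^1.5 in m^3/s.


Q = 1.8 * 59 * 1.2^1.5 = 139.6035 m^3/s


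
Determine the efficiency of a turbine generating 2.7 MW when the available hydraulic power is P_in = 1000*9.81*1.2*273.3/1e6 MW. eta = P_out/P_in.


P_in = 1000 * 9.81 * 1.2 * 273.3 / 1e6 = 3.2173 MW
eta = 2.7 / 3.2173 = 0.8392


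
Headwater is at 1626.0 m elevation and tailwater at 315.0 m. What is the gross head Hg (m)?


Hg = 1626.0 - 315.0 = 1311.0000 m


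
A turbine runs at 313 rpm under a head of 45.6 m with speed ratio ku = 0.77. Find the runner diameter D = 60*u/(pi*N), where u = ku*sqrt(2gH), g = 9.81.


u = 0.77 * sqrt(2*9.81*45.6) = 23.0315 m/s
D = 60 * 23.0315 / (pi * 313) = 1.4053 m


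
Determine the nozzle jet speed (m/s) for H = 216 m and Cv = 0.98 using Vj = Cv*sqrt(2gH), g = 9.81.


Vj = 0.98 * sqrt(2*9.81*216) = 63.7973 m/s


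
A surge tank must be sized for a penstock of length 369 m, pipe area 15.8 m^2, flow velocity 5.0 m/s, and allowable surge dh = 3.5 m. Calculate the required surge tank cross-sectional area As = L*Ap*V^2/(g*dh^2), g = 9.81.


As = 369 * 15.8 * 5.0^2 / (9.81 * 3.5^2) = 1212.8815 m^2


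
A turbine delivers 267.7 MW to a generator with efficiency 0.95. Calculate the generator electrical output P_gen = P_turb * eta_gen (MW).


P_gen = 267.7 * 0.95 = 254.3150 MW


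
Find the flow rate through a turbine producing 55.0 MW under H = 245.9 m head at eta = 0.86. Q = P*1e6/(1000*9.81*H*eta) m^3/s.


Q = 55.0 * 1e6 / (1000 * 9.81 * 245.9 * 0.86) = 26.5116 m^3/s


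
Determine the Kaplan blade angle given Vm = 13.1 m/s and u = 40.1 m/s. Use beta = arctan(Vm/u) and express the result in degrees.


beta = arctan(13.1 / 40.1) = 18.0914 degrees


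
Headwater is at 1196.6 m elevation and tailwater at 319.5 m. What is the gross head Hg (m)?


Hg = 1196.6 - 319.5 = 877.1000 m


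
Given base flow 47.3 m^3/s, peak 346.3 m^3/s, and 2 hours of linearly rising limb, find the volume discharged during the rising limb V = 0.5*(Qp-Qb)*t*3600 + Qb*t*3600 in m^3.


V = 0.5*(346.3 - 47.3)*2*3600 + 47.3*2*3600 = 1.4170e+06 m^3


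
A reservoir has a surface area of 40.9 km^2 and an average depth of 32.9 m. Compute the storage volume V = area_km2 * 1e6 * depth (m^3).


V = 40.9 * 1e6 * 32.9 = 1.3456e+09 m^3


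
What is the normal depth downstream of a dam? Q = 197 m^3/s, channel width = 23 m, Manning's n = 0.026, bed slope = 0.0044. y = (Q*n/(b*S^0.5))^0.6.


y = (197 * 0.026 / (23 * 0.0044^0.5))^0.6 = 2.0682 m


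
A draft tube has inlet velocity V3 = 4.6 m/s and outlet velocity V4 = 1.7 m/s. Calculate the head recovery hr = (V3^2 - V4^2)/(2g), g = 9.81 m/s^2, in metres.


hr = (4.6^2 - 1.7^2) / (2*9.81) = 0.9312 m


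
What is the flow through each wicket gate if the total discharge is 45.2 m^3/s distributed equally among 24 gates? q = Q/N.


q = 45.2 / 24 = 1.8833 m^3/s


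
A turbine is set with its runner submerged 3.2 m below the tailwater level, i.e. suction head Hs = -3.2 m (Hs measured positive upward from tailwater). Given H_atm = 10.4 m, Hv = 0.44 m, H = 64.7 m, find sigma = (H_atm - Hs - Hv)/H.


sigma = (10.4 - (-3.2) - 0.44) / 64.7 = 0.2034


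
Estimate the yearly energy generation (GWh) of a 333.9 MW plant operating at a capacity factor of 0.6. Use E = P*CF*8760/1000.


E = 333.9 * 0.6 * 8760 / 1000 = 1754.9784 GWh


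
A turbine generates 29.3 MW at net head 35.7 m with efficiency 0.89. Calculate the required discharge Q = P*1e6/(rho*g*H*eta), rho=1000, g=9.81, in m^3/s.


Q = 29.3 * 1e6 / (1000 * 9.81 * 35.7 * 0.89) = 94.0027 m^3/s


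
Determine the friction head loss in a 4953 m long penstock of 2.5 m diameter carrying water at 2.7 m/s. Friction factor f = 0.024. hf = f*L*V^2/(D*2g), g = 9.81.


hf = 0.024 * 4953 * 2.7^2 / (2.5 * 2 * 9.81) = 17.6672 m


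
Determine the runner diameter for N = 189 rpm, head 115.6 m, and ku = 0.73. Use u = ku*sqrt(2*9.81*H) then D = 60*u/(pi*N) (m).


u = 0.73 * sqrt(2*9.81*115.6) = 34.7657 m/s
D = 60 * 34.7657 / (pi * 189) = 3.5131 m


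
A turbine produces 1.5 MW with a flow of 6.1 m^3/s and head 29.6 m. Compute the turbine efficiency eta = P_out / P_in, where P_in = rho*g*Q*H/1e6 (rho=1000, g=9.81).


P_in = 1000 * 9.81 * 6.1 * 29.6 / 1e6 = 1.7713 MW
eta = 1.5 / 1.7713 = 0.8468


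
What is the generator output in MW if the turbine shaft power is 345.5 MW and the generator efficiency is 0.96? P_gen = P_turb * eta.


P_gen = 345.5 * 0.96 = 331.6800 MW


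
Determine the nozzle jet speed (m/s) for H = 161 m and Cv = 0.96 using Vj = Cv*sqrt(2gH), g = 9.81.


Vj = 0.96 * sqrt(2*9.81*161) = 53.9552 m/s


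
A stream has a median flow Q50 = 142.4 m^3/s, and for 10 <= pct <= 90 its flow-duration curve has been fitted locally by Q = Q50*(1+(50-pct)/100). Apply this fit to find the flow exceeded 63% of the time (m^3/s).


Q = 142.4 * (1 + (50 - 63)/100) = 123.8880 m^3/s


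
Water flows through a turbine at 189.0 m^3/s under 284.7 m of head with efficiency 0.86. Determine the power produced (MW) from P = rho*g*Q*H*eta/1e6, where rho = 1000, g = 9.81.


P = 1000 * 9.81 * 189.0 * 284.7 * 0.86 / 1e6 = 453.9591 MW


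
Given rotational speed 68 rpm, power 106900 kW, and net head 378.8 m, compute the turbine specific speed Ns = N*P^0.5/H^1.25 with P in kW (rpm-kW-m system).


Ns = 68 * 106900^0.5 / 378.8^1.25 = 13.3041


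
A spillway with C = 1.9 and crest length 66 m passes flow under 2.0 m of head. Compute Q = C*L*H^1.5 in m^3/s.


Q = 1.9 * 66 * 2.0^1.5 = 354.6848 m^3/s


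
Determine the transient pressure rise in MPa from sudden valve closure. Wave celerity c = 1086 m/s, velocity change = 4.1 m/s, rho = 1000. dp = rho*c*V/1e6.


dp = 1000 * 1086 * 4.1 / 1e6 = 4.4526 MPa


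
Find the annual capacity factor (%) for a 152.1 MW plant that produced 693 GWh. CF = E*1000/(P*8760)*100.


CF = 693 * 1000 / (152.1 * 8760) * 100 = 52.0116 %


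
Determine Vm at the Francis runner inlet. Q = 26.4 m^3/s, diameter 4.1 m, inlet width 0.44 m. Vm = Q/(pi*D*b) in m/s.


Vm = 26.4 / (pi * 4.1 * 0.44) = 4.6582 m/s


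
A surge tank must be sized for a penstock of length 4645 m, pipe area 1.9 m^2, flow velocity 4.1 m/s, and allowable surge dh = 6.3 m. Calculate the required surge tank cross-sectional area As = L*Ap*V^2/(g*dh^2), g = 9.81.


As = 4645 * 1.9 * 4.1^2 / (9.81 * 6.3^2) = 381.0280 m^2


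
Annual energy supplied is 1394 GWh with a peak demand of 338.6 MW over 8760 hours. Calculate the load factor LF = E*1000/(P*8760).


LF = 1394 * 1000 / (338.6 * 8760) = 0.4700


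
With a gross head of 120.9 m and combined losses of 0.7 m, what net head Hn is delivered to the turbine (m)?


Hn = 120.9 - 0.7 = 120.2000 m


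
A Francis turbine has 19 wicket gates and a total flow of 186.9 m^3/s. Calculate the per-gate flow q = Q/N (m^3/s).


q = 186.9 / 19 = 9.8368 m^3/s


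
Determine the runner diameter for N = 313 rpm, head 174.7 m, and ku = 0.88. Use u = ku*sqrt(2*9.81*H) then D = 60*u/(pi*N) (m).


u = 0.88 * sqrt(2*9.81*174.7) = 51.5203 m/s
D = 60 * 51.5203 / (pi * 313) = 3.1437 m


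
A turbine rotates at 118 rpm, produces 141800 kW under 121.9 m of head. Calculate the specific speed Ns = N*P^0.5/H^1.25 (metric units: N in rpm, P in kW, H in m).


Ns = 118 * 141800^0.5 / 121.9^1.25 = 109.7022


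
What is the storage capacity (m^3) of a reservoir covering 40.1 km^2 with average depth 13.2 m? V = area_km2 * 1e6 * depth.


V = 40.1 * 1e6 * 13.2 = 5.2932e+08 m^3


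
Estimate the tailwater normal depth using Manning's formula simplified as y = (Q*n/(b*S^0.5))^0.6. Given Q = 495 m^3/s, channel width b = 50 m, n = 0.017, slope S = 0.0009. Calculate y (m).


y = (495 * 0.017 / (50 * 0.0009^0.5))^0.6 = 2.8143 m


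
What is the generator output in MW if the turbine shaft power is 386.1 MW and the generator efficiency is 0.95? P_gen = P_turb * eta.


P_gen = 386.1 * 0.95 = 366.7950 MW


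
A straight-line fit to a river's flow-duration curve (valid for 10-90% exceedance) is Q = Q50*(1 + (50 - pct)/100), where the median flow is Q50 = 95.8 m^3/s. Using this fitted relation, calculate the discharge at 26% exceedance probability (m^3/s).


Q = 95.8 * (1 + (50 - 26)/100) = 118.7920 m^3/s


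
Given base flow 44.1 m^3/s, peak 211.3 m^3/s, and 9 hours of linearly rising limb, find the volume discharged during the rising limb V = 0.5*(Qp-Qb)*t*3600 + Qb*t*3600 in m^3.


V = 0.5*(211.3 - 44.1)*9*3600 + 44.1*9*3600 = 4.1375e+06 m^3


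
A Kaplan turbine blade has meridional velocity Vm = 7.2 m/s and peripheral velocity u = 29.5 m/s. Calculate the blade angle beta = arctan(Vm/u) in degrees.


beta = arctan(7.2 / 29.5) = 13.7159 degrees


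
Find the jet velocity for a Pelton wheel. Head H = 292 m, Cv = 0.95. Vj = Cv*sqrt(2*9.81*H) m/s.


Vj = 0.95 * sqrt(2*9.81*292) = 71.9059 m/s


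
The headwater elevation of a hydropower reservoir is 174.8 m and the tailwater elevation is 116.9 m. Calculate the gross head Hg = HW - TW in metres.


Hg = 174.8 - 116.9 = 57.9000 m


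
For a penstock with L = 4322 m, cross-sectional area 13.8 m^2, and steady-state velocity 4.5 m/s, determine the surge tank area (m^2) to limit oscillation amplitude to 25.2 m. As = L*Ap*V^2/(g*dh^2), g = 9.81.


As = 4322 * 13.8 * 4.5^2 / (9.81 * 25.2^2) = 193.8737 m^2


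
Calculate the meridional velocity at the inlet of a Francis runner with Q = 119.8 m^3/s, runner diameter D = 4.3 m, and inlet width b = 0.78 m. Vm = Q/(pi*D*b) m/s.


Vm = 119.8 / (pi * 4.3 * 0.78) = 11.3696 m/s


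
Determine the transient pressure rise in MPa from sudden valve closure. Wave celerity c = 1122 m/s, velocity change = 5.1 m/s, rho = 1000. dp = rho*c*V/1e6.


dp = 1000 * 1122 * 5.1 / 1e6 = 5.7222 MPa


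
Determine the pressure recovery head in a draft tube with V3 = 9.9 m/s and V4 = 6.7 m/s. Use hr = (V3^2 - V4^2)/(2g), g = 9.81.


hr = (9.9^2 - 6.7^2) / (2*9.81) = 2.7074 m


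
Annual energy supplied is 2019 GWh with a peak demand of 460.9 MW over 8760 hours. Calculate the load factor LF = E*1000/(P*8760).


LF = 2019 * 1000 / (460.9 * 8760) = 0.5001


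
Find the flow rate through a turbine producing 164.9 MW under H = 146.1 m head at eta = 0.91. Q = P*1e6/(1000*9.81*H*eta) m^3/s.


Q = 164.9 * 1e6 / (1000 * 9.81 * 146.1 * 0.91) = 126.4329 m^3/s


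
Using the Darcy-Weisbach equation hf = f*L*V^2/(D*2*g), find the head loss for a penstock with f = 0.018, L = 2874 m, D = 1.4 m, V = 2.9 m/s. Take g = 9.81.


hf = 0.018 * 2874 * 2.9^2 / (1.4 * 2 * 9.81) = 15.8390 m


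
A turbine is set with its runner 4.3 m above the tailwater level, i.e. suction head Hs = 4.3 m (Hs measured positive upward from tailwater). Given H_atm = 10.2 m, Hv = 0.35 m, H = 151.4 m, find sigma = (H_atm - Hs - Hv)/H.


sigma = (10.2 - 4.3 - 0.35) / 151.4 = 0.0367


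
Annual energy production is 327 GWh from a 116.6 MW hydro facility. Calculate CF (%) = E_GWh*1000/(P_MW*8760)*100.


CF = 327 * 1000 / (116.6 * 8760) * 100 = 32.0144 %


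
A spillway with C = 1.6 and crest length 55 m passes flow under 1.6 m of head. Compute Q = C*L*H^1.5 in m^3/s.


Q = 1.6 * 55 * 1.6^1.5 = 178.0995 m^3/s


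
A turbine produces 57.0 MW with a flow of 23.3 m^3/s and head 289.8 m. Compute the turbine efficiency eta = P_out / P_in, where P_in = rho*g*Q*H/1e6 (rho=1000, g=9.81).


P_in = 1000 * 9.81 * 23.3 * 289.8 / 1e6 = 66.2405 MW
eta = 57.0 / 66.2405 = 0.8605


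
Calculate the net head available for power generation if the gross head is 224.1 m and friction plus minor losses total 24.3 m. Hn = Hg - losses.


Hn = 224.1 - 24.3 = 199.8000 m


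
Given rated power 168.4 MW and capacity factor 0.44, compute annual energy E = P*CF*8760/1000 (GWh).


E = 168.4 * 0.44 * 8760 / 1000 = 649.0810 GWh


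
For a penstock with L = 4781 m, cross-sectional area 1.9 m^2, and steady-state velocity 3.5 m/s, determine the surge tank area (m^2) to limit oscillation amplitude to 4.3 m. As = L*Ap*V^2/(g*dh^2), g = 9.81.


As = 4781 * 1.9 * 3.5^2 / (9.81 * 4.3^2) = 613.4830 m^2


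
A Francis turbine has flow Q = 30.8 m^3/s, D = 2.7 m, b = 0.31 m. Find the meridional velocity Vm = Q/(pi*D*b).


Vm = 30.8 / (pi * 2.7 * 0.31) = 11.7132 m/s


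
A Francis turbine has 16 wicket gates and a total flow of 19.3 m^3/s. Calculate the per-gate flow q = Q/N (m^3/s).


q = 19.3 / 16 = 1.2063 m^3/s


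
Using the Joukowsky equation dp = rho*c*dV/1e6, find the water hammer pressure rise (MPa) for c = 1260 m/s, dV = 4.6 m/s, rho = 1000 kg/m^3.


dp = 1000 * 1260 * 4.6 / 1e6 = 5.7960 MPa


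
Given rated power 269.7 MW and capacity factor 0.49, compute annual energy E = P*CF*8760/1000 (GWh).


E = 269.7 * 0.49 * 8760 / 1000 = 1157.6603 GWh


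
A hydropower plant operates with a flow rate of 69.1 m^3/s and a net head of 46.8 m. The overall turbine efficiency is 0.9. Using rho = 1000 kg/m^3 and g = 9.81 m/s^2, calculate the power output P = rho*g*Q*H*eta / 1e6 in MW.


P = 1000 * 9.81 * 69.1 * 46.8 * 0.9 / 1e6 = 28.5519 MW


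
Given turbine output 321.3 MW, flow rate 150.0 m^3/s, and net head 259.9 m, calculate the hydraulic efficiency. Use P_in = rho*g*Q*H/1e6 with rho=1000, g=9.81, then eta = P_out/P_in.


P_in = 1000 * 9.81 * 150.0 * 259.9 / 1e6 = 382.4428 MW
eta = 321.3 / 382.4428 = 0.8401


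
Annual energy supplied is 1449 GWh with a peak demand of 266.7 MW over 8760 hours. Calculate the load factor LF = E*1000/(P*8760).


LF = 1449 * 1000 / (266.7 * 8760) = 0.6202


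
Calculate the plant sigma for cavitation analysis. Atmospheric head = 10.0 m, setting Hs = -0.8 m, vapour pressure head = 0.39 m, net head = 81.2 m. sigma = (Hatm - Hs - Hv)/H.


sigma = (10.0 - (-0.8) - 0.39) / 81.2 = 0.1282


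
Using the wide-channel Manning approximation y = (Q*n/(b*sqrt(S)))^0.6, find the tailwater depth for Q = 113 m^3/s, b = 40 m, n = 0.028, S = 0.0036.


y = (113 * 0.028 / (40 * 0.0036^0.5))^0.6 = 1.1804 m


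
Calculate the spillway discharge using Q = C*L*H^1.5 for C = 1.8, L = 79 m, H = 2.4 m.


Q = 1.8 * 79 * 2.4^1.5 = 528.7087 m^3/s


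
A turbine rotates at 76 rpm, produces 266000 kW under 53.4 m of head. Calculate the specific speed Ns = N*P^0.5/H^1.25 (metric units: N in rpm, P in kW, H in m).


Ns = 76 * 266000^0.5 / 53.4^1.25 = 271.5363


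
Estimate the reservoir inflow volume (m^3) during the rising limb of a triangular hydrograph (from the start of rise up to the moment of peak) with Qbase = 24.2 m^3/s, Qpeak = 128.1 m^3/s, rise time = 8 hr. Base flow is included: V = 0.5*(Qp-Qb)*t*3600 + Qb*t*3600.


V = 0.5*(128.1 - 24.2)*8*3600 + 24.2*8*3600 = 2.1931e+06 m^3


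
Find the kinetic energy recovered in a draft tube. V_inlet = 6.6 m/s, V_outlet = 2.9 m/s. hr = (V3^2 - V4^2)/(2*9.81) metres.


hr = (6.6^2 - 2.9^2) / (2*9.81) = 1.7915 m


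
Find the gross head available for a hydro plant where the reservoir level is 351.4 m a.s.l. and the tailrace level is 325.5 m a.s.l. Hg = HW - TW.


Hg = 351.4 - 325.5 = 25.9000 m


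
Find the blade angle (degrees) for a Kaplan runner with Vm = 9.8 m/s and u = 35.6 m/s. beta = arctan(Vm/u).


beta = arctan(9.8 / 35.6) = 15.3912 degrees


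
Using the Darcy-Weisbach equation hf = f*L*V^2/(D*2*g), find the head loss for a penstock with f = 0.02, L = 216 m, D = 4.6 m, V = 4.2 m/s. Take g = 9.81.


hf = 0.02 * 216 * 4.2^2 / (4.6 * 2 * 9.81) = 0.8444 m


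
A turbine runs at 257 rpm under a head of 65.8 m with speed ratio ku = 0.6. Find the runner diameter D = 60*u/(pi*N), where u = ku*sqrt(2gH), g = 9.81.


u = 0.6 * sqrt(2*9.81*65.8) = 21.5583 m/s
D = 60 * 21.5583 / (pi * 257) = 1.6021 m


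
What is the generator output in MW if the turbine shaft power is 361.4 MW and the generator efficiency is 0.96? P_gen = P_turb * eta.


P_gen = 361.4 * 0.96 = 346.9440 MW


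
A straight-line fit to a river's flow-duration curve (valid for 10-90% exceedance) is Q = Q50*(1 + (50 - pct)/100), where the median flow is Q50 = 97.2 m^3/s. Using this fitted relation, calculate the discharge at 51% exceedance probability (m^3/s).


Q = 97.2 * (1 + (50 - 51)/100) = 96.2280 m^3/s


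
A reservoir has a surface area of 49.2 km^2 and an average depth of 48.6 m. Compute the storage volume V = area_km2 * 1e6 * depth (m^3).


V = 49.2 * 1e6 * 48.6 = 2.3911e+09 m^3


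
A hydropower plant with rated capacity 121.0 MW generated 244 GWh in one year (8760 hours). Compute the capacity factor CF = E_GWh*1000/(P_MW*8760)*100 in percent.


CF = 244 * 1000 / (121.0 * 8760) * 100 = 23.0197 %


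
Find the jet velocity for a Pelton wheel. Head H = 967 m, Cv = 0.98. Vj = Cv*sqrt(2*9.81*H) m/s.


Vj = 0.98 * sqrt(2*9.81*967) = 134.9860 m/s


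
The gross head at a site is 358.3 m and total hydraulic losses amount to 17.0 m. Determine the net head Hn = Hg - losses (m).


Hn = 358.3 - 17.0 = 341.3000 m


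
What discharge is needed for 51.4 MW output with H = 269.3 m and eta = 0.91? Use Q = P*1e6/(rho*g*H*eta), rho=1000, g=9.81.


Q = 51.4 * 1e6 / (1000 * 9.81 * 269.3 * 0.91) = 21.3804 m^3/s


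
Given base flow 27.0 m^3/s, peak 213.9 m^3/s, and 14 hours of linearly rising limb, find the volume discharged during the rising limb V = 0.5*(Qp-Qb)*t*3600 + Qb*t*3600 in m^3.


V = 0.5*(213.9 - 27.0)*14*3600 + 27.0*14*3600 = 6.0707e+06 m^3


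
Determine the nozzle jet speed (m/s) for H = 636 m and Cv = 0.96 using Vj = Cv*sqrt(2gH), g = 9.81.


Vj = 0.96 * sqrt(2*9.81*636) = 107.2381 m/s


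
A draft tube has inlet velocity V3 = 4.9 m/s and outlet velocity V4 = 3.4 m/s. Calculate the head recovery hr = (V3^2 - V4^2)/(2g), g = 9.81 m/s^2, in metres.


hr = (4.9^2 - 3.4^2) / (2*9.81) = 0.6346 m


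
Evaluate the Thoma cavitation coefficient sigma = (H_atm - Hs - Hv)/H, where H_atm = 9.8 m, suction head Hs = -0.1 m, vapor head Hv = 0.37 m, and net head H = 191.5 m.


sigma = (9.8 - (-0.1) - 0.37) / 191.5 = 0.0498


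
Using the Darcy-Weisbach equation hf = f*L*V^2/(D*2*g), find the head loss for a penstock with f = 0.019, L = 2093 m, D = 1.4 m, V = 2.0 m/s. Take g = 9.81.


hf = 0.019 * 2093 * 2.0^2 / (1.4 * 2 * 9.81) = 5.7910 m


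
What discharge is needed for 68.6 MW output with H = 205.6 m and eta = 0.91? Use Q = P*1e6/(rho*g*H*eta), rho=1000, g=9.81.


Q = 68.6 * 1e6 / (1000 * 9.81 * 205.6 * 0.91) = 37.3758 m^3/s


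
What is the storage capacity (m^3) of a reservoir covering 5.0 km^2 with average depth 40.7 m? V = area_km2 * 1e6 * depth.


V = 5.0 * 1e6 * 40.7 = 2.0350e+08 m^3


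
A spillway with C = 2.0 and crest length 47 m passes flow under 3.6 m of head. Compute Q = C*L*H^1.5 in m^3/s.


Q = 2.0 * 47 * 3.6^1.5 = 642.0689 m^3/s


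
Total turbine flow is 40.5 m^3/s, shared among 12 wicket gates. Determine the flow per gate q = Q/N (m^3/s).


q = 40.5 / 12 = 3.3750 m^3/s


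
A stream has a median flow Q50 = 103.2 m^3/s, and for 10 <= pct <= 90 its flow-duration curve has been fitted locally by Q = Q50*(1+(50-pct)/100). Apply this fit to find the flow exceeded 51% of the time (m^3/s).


Q = 103.2 * (1 + (50 - 51)/100) = 102.1680 m^3/s


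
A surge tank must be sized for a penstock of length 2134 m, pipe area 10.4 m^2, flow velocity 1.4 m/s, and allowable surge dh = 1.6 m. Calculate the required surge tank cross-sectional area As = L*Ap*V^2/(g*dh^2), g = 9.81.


As = 2134 * 10.4 * 1.4^2 / (9.81 * 1.6^2) = 1732.1075 m^2


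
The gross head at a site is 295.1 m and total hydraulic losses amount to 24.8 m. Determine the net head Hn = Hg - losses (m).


Hn = 295.1 - 24.8 = 270.3000 m
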